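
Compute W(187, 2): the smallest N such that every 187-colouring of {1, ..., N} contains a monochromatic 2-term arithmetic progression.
W(187, 2) = 187 + 1 = 188

A 2-term AP is any pair of integers, so a monochromatic 2-AP exists iff some colour is used at least twice. With 187 colours, the colouring i ↦ i on {1, ..., 187} uses each colour once, avoiding any monochromatic pair, so W(187, 2) > 187. For {1, ..., 188}, pigeonhole forces two integers of the same colour, which form a monochromatic 2-AP. Hence W(187, 2) = 188.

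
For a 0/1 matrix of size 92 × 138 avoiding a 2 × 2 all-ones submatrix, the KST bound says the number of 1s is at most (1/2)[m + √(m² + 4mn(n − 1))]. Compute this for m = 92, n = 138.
z(92, 138; 2, 2) ≤ (1/2)[92 + √(92² + 4·92·138·137)] = (1/2)[92 + √6965872] = 1365.6469

Kővári–Sós–Turán: let r_1, ..., r_92 be the row sums and z = Σ r_i the total number of 1s. Each pair of columns can share at most one row with both entries 1 (else a 2×2 all-ones block appears), so Σ_i C(r_i, 2) ≤ C(138, 2) = 9453. By convexity Σ_i C(r_i, 2) ≥ 92·C(z/92, 2) = z(z − 92)/(2·92), giving z² − 92z − 92·138·137 ≤ 0 and hence z ≤ (1/2)[92 + √(8464 + 4·1739352)] = (1/2)[92 + √6965872] ≈ (1/2)(92 + 2639.2938) = 1365.6469.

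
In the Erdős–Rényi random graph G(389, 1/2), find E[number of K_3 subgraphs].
E[# K_3] = C(389, 3) · (1/2)^C(3, 2) = 9735114 / 2^3 = 4867557/4 = 1216889.25

For each 3-subset S of vertices (there are C(389, 3) = 9735114 such S), let X_S = 1 if S induces a K_3 (all C(3, 2) = 3 edges present). Then P(X_S = 1) = (1/2)^3 = 1/8. By linearity of expectation, E[# K_3] = C(389, 3) · (1/2)^3 = 9735114 / 8 = 4867557/4 = 1216889.25.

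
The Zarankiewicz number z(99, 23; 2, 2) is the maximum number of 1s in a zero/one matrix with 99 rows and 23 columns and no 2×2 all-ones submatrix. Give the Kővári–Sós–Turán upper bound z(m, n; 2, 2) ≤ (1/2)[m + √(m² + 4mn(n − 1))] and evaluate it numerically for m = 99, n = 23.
z(99, 23; 2, 2) ≤ (1/2)[99 + √(99² + 4·99·23·22)] = (1/2)[99 + √210177] = 278.7253

Kővári–Sós–Turán: let r_1, ..., r_99 be the row sums and z = Σ r_i the total number of 1s. Each pair of columns can share at most one row with both entries 1 (else a 2×2 all-ones block appears), so Σ_i C(r_i, 2) ≤ C(23, 2) = 253. By convexity Σ_i C(r_i, 2) ≥ 99·C(z/99, 2) = z(z − 99)/(2·99), giving z² − 99z − 99·23·22 ≤ 0 and hence z ≤ (1/2)[99 + √(9801 + 4·50094)] = (1/2)[99 + √210177] ≈ (1/2)(99 + 458.4507) = 278.7253.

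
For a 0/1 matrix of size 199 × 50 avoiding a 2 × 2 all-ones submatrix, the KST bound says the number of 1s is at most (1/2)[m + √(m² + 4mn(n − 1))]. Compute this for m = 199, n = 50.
z(199, 50; 2, 2) ≤ (1/2)[199 + √(199² + 4·199·50·49)] = (1/2)[199 + √1989801] = 804.8015

Kővári–Sós–Turán: let r_1, ..., r_199 be the row sums and z = Σ r_i the total number of 1s. Each pair of columns can share at most one row with both entries 1 (else a 2×2 all-ones block appears), so Σ_i C(r_i, 2) ≤ C(50, 2) = 1225. By convexity Σ_i C(r_i, 2) ≥ 199·C(z/199, 2) = z(z − 199)/(2·199), giving z² − 199z − 199·50·49 ≤ 0 and hence z ≤ (1/2)[199 + √(39601 + 4·487550)] = (1/2)[199 + √1989801] ≈ (1/2)(199 + 1410.6031) = 804.8015.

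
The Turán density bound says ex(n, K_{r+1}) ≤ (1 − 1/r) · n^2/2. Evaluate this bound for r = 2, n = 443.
Turán density bound = (1/2) · 443^2/2 = 196249/4 ≈ 49062.25

Turán's theorem: ex(n, K_{r+1}) is achieved by the complete r-partite Turán graph T(n, r) with parts as balanced as possible, and is at most (1 − 1/r) · n^2/2. For r = 2, n = 443: the density bound is (1/2) · 196249/2 = 196249/4 ≈ 49062.25. The integer-valued extremum is e(T(443, 2)) = 49062, which is strictly less than the density bound 196249/4 since 2 ∤ 443 (the parts of T(443, 2) cannot all be equal).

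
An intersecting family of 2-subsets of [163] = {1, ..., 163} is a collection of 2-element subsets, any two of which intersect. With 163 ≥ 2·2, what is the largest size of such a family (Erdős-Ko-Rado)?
max |F| = C(162, 1) = 162

The Erdős-Ko-Rado theorem states: for n ≥ 2k, an intersecting family of k-subsets of an n-element set has size at most C(n − 1, k − 1), with equality for 'star' families {A ⊆ [n] : |A| = k, i ∈ A} (fix an element i). For n = 163, k = 2: C(162, 1) = 162.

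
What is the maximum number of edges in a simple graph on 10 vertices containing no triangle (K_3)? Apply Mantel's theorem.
ex(10, K_3) = ⌊10^2/4⌋ = 25

Mantel (1907): a triangle-free graph on n vertices has at most ⌊n^2/4⌋ edges, with equality for the complete bipartite graph K_{⌊n/2⌋, ⌈n/2⌉}. For n = 10: ⌊10^2/4⌋ = ⌊100/4⌋ = 25. The extremal graph is K_{5, 5}, which has 5·5 = 25 edges.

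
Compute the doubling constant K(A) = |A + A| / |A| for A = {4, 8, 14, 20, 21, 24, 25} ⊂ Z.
K = |A + A| / |A| = 24/7

Enumerate A + A = {a + b : a, b ∈ A}. With |A| = 7, there are |A|^2 = 49 ordered sum pairs; collecting distinct values, A + A = {8, 12, 16, 18, 22, 24, 25, 28, 29, 32, 33, 34, 35, 38, 39, 40, 41, 42, 44, 45, 46, 48, 49, 50}, so |A + A| = 24. Thus K = 24/7. For comparison, the minimum possible |A + A| over all 7-element sets is 2·7 − 1 = 13 (so min K = 13/7), attained only by arithmetic progressions.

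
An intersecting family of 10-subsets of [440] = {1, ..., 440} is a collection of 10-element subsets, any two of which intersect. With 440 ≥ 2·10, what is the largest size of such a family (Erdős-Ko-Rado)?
max |F| = C(439, 9) = 1536637487366218962

The Erdős-Ko-Rado theorem states: for n ≥ 2k, an intersecting family of k-subsets of an n-element set has size at most C(n − 1, k − 1), with equality for 'star' families {A ⊆ [n] : |A| = k, i ∈ A} (fix an element i). For n = 440, k = 10: C(439, 9) = 1536637487366218962.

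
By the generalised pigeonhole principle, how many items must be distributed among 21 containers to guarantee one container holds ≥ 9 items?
n = (9 − 1)·21 + 1 = 169

By the generalised pigeonhole principle, to guarantee some box contains ≥ r objects we need more than (r − 1) · k objects total. Threshold: n = (r − 1) · k + 1. With r = 9 and k = 21: n = 8 · 21 + 1 = 168 + 1 = 169. For n = 168 = 8 · 21, we can put exactly 8 objects in every box, avoiding 9 in any single one — so 169 is tight.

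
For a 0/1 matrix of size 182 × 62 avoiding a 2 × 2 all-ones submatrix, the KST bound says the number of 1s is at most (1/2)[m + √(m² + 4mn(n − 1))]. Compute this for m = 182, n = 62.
z(182, 62; 2, 2) ≤ (1/2)[182 + √(182² + 4·182·62·61)] = (1/2)[182 + √2786420] = 925.6287

Kővári–Sós–Turán: let r_1, ..., r_182 be the row sums and z = Σ r_i the total number of 1s. Each pair of columns can share at most one row with both entries 1 (else a 2×2 all-ones block appears), so Σ_i C(r_i, 2) ≤ C(62, 2) = 1891. By convexity Σ_i C(r_i, 2) ≥ 182·C(z/182, 2) = z(z − 182)/(2·182), giving z² − 182z − 182·62·61 ≤ 0 and hence z ≤ (1/2)[182 + √(33124 + 4·688324)] = (1/2)[182 + √2786420] ≈ (1/2)(182 + 1669.2573) = 925.6287.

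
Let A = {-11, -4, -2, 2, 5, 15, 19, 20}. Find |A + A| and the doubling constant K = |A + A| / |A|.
K = |A + A| / |A| = 33/8

Enumerate A + A = {a + b : a, b ∈ A}. With |A| = 8, there are |A|^2 = 64 ordered sum pairs; collecting distinct values, A + A = {-22, -15, -13, -9, -8, -6, -4, -2, 0, 1, 3, 4, 7, 8, 9, 10, 11, 13, 15, 16, 17, 18, 20, 21, 22, 24, 25, 30, 34, 35, 38, 39, 40}, so |A + A| = 33. Thus K = 33/8. For comparison, the minimum possible |A + A| over all 8-element sets is 2·8 − 1 = 15 (so min K = 15/8), attained only by arithmetic progressions.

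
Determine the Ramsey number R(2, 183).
R(2, 183) = 183

R(2, k) = k for all k ≥ 2: in a 2-colouring of K_k, either some edge is red (a red K_2) or all edges are blue (a blue K_k). And K_{182} coloured all-blue has no blue K_183, so R(2, 183) > 182. Hence R(2, 183) = 183.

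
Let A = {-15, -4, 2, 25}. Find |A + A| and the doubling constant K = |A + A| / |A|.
K = |A + A| / |A| = 10/4 = 5/2

Enumerate A + A = {a + b : a, b ∈ A}. With |A| = 4, there are |A|^2 = 16 ordered sum pairs; collecting distinct values, A + A = {-30, -19, -13, -8, -2, 4, 10, 21, 27, 50}, so |A + A| = 10. Thus K = 10/4 = 5/2. For comparison, the minimum possible |A + A| over all 4-element sets is 2·4 − 1 = 7 (so min K = 7/4), attained only by arithmetic progressions.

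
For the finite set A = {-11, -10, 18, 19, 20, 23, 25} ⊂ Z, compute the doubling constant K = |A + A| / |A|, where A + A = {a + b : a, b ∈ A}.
K = |A + A| / |A| = 24/7

Enumerate A + A = {a + b : a, b ∈ A}. With |A| = 7, there are |A|^2 = 49 ordered sum pairs; collecting distinct values, A + A = {-22, -21, -20, 7, 8, 9, 10, 12, 13, 14, 15, 36, 37, 38, 39, 40, 41, 42, 43, 44, 45, 46, 48, 50}, so |A + A| = 24. Thus K = 24/7. For comparison, the minimum possible |A + A| over all 7-element sets is 2·7 − 1 = 13 (so min K = 13/7), attained only by arithmetic progressions.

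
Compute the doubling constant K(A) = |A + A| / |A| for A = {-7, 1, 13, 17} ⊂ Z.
K = |A + A| / |A| = 10/4 = 5/2

Enumerate A + A = {a + b : a, b ∈ A}. With |A| = 4, there are |A|^2 = 16 ordered sum pairs; collecting distinct values, A + A = {-14, -6, 2, 6, 10, 14, 18, 26, 30, 34}, so |A + A| = 10. Thus K = 10/4 = 5/2. For comparison, the minimum possible |A + A| over all 4-element sets is 2·4 − 1 = 7 (so min K = 7/4), attained only by arithmetic progressions.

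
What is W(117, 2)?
W(117, 2) = 117 + 1 = 118

A 2-term AP is any pair of integers, so a monochromatic 2-AP exists iff some colour is used at least twice. With 117 colours, the colouring i ↦ i on {1, ..., 117} uses each colour once, avoiding any monochromatic pair, so W(117, 2) > 117. For {1, ..., 118}, pigeonhole forces two integers of the same colour, which form a monochromatic 2-AP. Hence W(117, 2) = 118.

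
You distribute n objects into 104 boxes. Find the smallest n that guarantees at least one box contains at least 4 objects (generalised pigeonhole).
n = (4 − 1)·104 + 1 = 313

By the generalised pigeonhole principle, to guarantee some box contains ≥ r objects we need more than (r − 1) · k objects total. Threshold: n = (r − 1) · k + 1. With r = 4 and k = 104: n = 3 · 104 + 1 = 312 + 1 = 313. For n = 312 = 3 · 104, we can put exactly 3 objects in every box, avoiding 4 in any single one — so 313 is tight.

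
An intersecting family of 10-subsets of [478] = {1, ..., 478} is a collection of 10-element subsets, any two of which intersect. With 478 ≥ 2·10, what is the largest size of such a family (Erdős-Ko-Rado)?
max |F| = C(477, 9) = 3265344427967623925

Erdős-Ko-Rado (1961): when n ≥ 2k, max |F| = C(n−1, k−1). The bound is attained by the star {A : i ∈ A} for any fixed i ∈ [n]. Here C(478−1, 10−1) = C(477, 9) = 3265344427967623925.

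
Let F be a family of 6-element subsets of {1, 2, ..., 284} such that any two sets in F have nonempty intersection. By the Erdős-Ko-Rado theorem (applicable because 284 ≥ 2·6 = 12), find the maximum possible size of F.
max |F| = C(283, 5) = 14598991386

Erdős-Ko-Rado (1961): when n ≥ 2k, max |F| = C(n−1, k−1). The bound is attained by the star {A : i ∈ A} for any fixed i ∈ [n]. Here C(284−1, 6−1) = C(283, 5) = 14598991386.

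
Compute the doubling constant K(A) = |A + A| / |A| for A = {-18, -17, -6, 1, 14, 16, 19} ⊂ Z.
K = |A + A| / |A| = 27/7

Enumerate A + A = {a + b : a, b ∈ A}. With |A| = 7, there are |A|^2 = 49 ordered sum pairs; collecting distinct values, A + A = {-36, -35, -34, -24, -23, -17, -16, -12, -5, -4, -3, -2, -1, 1, 2, 8, 10, 13, 15, 17, 20, 28, 30, 32, 33, 35, 38}, so |A + A| = 27. Thus K = 27/7. For comparison, the minimum possible |A + A| over all 7-element sets is 2·7 − 1 = 13 (so min K = 13/7), attained only by arithmetic progressions.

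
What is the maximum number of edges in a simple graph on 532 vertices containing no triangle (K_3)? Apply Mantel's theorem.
ex(532, K_3) = ⌊532^2/4⌋ = 70756

Mantel (1907): a triangle-free graph on n vertices has at most ⌊n^2/4⌋ edges, with equality for the complete bipartite graph K_{⌊n/2⌋, ⌈n/2⌉}. For n = 532: ⌊532^2/4⌋ = ⌊283024/4⌋ = 70756. The extremal graph is K_{266, 266}, which has 266·266 = 70756 edges.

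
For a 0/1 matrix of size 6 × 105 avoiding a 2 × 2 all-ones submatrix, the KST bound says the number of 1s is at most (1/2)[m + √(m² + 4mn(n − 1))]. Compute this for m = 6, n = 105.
z(6, 105; 2, 2) ≤ (1/2)[6 + √(6² + 4·6·105·104)] = (1/2)[6 + √262116] = 258.9863

Kővári–Sós–Turán: let r_1, ..., r_6 be the row sums and z = Σ r_i the total number of 1s. Each pair of columns can share at most one row with both entries 1 (else a 2×2 all-ones block appears), so Σ_i C(r_i, 2) ≤ C(105, 2) = 5460. By convexity Σ_i C(r_i, 2) ≥ 6·C(z/6, 2) = z(z − 6)/(2·6), giving z² − 6z − 6·105·104 ≤ 0 and hence z ≤ (1/2)[6 + √(36 + 4·65520)] = (1/2)[6 + √262116] ≈ (1/2)(6 + 511.9727) = 258.9863.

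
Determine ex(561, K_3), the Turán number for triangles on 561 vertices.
ex(561, K_3) = ⌊561^2/4⌋ = 78680

Mantel (1907): a triangle-free graph on n vertices has at most ⌊n^2/4⌋ edges, with equality for the complete bipartite graph K_{⌊n/2⌋, ⌈n/2⌉}. For n = 561: ⌊561^2/4⌋ = ⌊314721/4⌋ = 78680. The extremal graph is K_{280, 281}, which has 280·281 = 78680 edges.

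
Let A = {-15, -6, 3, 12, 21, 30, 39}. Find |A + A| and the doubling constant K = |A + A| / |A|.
K = |A + A| / |A| = 13/7

Enumerate A + A = {a + b : a, b ∈ A}. With |A| = 7, there are |A|^2 = 49 ordered sum pairs; collecting distinct values, A + A = {-30, -21, -12, -3, 6, 15, 24, 33, 42, 51, 60, 69, 78}, so |A + A| = 13. Thus K = 13/7. Here |A + A| = 2|A| − 1 = 13, the minimum possible — so K = 13/7 is minimal, which holds iff A is an arithmetic progression.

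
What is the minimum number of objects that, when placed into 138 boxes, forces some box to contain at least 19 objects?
n = (19 − 1)·138 + 1 = 2485

By the generalised pigeonhole principle, to guarantee some box contains ≥ r objects we need more than (r − 1) · k objects total. Threshold: n = (r − 1) · k + 1. With r = 19 and k = 138: n = 18 · 138 + 1 = 2484 + 1 = 2485. For n = 2484 = 18 · 138, we can put exactly 18 objects in every box, avoiding 19 in any single one — so 2485 is tight.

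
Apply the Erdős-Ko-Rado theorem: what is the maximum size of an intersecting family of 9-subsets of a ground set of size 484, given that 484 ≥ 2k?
max |F| = C(483, 8) = 69302468016614196

The Erdős-Ko-Rado theorem states: for n ≥ 2k, an intersecting family of k-subsets of an n-element set has size at most C(n − 1, k − 1), with equality for 'star' families {A ⊆ [n] : |A| = k, i ∈ A} (fix an element i). For n = 484, k = 9: C(483, 8) = 69302468016614196.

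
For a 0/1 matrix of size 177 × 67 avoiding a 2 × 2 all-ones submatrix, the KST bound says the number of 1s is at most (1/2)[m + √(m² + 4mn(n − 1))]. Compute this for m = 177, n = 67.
z(177, 67; 2, 2) ≤ (1/2)[177 + √(177² + 4·177·67·66)] = (1/2)[177 + √3162105] = 977.6154

Kővári–Sós–Turán: let r_1, ..., r_177 be the row sums and z = Σ r_i the total number of 1s. Each pair of columns can share at most one row with both entries 1 (else a 2×2 all-ones block appears), so Σ_i C(r_i, 2) ≤ C(67, 2) = 2211. By convexity Σ_i C(r_i, 2) ≥ 177·C(z/177, 2) = z(z − 177)/(2·177), giving z² − 177z − 177·67·66 ≤ 0 and hence z ≤ (1/2)[177 + √(31329 + 4·782694)] = (1/2)[177 + √3162105] ≈ (1/2)(177 + 1778.2309) = 977.6154.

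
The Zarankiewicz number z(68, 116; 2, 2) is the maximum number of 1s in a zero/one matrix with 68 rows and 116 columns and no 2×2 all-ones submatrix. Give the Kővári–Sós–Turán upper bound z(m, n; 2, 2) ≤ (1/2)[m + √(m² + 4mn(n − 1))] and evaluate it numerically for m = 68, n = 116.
z(68, 116; 2, 2) ≤ (1/2)[68 + √(68² + 4·68·116·115)] = (1/2)[68 + √3633104] = 987.0352

Kővári–Sós–Turán: let r_1, ..., r_68 be the row sums and z = Σ r_i the total number of 1s. Each pair of columns can share at most one row with both entries 1 (else a 2×2 all-ones block appears), so Σ_i C(r_i, 2) ≤ C(116, 2) = 6670. By convexity Σ_i C(r_i, 2) ≥ 68·C(z/68, 2) = z(z − 68)/(2·68), giving z² − 68z − 68·116·115 ≤ 0 and hence z ≤ (1/2)[68 + √(4624 + 4·907120)] = (1/2)[68 + √3633104] ≈ (1/2)(68 + 1906.0703) = 987.0352.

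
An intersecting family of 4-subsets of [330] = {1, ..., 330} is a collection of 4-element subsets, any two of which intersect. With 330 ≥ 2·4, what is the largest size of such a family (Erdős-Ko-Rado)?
max |F| = C(329, 3) = 5881204

The Erdős-Ko-Rado theorem states: for n ≥ 2k, an intersecting family of k-subsets of an n-element set has size at most C(n − 1, k − 1), with equality for 'star' families {A ⊆ [n] : |A| = k, i ∈ A} (fix an element i). For n = 330, k = 4: C(329, 3) = 5881204.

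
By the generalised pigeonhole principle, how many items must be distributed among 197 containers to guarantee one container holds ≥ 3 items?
n = (3 − 1)·197 + 1 = 395

By the generalised pigeonhole principle, to guarantee some box contains ≥ r objects we need more than (r − 1) · k objects total. Threshold: n = (r − 1) · k + 1. With r = 3 and k = 197: n = 2 · 197 + 1 = 394 + 1 = 395. For n = 394 = 2 · 197, we can put exactly 2 objects in every box, avoiding 3 in any single one — so 395 is tight.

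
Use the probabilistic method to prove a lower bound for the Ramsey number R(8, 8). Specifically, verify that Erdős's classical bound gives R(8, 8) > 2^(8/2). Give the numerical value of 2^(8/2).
2^(8/2) = 16; so R(8, 8) > 16

Colour each edge of K_n uniformly at random with red/blue. The expected number of monochromatic K_8 is C(n, 8) · 2 · 2^(−C(8,2)). If C(n, 8) · 2^(1 − C(8,2)) < 1, then with positive probability no monochromatic K_8 exists, so R(8, 8) > n. The standard estimate C(n, 8) ≤ n^8/8! shows this inequality holds whenever n ≤ 2^(8/2) (since 8! · 2^(C(8,2) − 1) > 2^(8^2/2) ≥ n^8). Hence R(8, 8) > 2^(8/2) = 16.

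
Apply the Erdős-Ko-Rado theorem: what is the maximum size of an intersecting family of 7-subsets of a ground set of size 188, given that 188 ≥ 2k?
max |F| = C(187, 6) = 54768908194

The Erdős-Ko-Rado theorem states: for n ≥ 2k, an intersecting family of k-subsets of an n-element set has size at most C(n − 1, k − 1), with equality for 'star' families {A ⊆ [n] : |A| = k, i ∈ A} (fix an element i). For n = 188, k = 7: C(187, 6) = 54768908194.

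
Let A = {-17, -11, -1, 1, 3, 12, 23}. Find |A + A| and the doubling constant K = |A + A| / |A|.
K = |A + A| / |A| = 25/7

Enumerate A + A = {a + b : a, b ∈ A}. With |A| = 7, there are |A|^2 = 49 ordered sum pairs; collecting distinct values, A + A = {-34, -28, -22, -18, -16, -14, -12, -10, -8, -5, -2, 0, 1, 2, 4, 6, 11, 12, 13, 15, 22, 24, 26, 35, 46}, so |A + A| = 25. Thus K = 25/7. For comparison, the minimum possible |A + A| over all 7-element sets is 2·7 − 1 = 13 (so min K = 13/7), attained only by arithmetic progressions.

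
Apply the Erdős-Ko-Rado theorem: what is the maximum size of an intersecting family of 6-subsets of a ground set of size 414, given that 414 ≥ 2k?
max |F| = C(413, 5) = 97727099267

Erdős-Ko-Rado (1961): when n ≥ 2k, max |F| = C(n−1, k−1). The bound is attained by the star {A : i ∈ A} for any fixed i ∈ [n]. Here C(414−1, 6−1) = C(413, 5) = 97727099267.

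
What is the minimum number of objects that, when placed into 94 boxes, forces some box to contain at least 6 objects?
n = (6 − 1)·94 + 1 = 471

By the generalised pigeonhole principle, to guarantee some box contains ≥ r objects we need more than (r − 1) · k objects total. Threshold: n = (r − 1) · k + 1. With r = 6 and k = 94: n = 5 · 94 + 1 = 470 + 1 = 471. For n = 470 = 5 · 94, we can put exactly 5 objects in every box, avoiding 6 in any single one — so 471 is tight.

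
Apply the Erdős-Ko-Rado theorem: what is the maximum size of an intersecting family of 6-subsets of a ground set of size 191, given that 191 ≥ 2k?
max |F| = C(190, 5) = 1956800538

Erdős-Ko-Rado (1961): when n ≥ 2k, max |F| = C(n−1, k−1). The bound is attained by the star {A : i ∈ A} for any fixed i ∈ [n]. Here C(191−1, 6−1) = C(190, 5) = 1956800538.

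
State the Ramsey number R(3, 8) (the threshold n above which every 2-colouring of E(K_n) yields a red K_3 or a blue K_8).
R(3, 8) = 28

Lower bound: an explicit 2-colouring of K_{27} (typically a Paley-type or other structured construction) avoids a red K_3 and a blue K_8, showing R(3, 8) > 27.
Upper bound: the simple Erdős–Szekeres recurrence only gives R(3, 8) ≤ 31; the tight bound R(3, 8) ≤ 28 requires a sharper case analysis (or computer search) of 2-colourings of K_{28}.
Hence R(3, 8) = 28.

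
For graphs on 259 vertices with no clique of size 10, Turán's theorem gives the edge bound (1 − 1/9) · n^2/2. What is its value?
Turán density bound = (8/9) · 259^2/2 = 268324/9 ≈ 29813.7778

Turán's theorem: ex(n, K_{r+1}) is achieved by the complete r-partite Turán graph T(n, r) with parts as balanced as possible, and is at most (1 − 1/r) · n^2/2. For r = 9, n = 259: the density bound is (8/9) · 67081/2 = 268324/9 ≈ 29813.7778. The integer-valued extremum is e(T(259, 9)) = 29813, which is strictly less than the density bound 268324/9 since 9 ∤ 259 (the parts of T(259, 9) cannot all be equal).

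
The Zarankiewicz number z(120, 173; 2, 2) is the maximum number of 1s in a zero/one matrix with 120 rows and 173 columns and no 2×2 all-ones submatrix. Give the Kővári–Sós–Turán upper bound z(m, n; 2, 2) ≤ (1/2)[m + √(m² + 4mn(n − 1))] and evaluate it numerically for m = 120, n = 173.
z(120, 173; 2, 2) ≤ (1/2)[120 + √(120² + 4·120·173·172)] = (1/2)[120 + √14297280] = 1950.5872

Kővári–Sós–Turán: let r_1, ..., r_120 be the row sums and z = Σ r_i the total number of 1s. Each pair of columns can share at most one row with both entries 1 (else a 2×2 all-ones block appears), so Σ_i C(r_i, 2) ≤ C(173, 2) = 14878. By convexity Σ_i C(r_i, 2) ≥ 120·C(z/120, 2) = z(z − 120)/(2·120), giving z² − 120z − 120·173·172 ≤ 0 and hence z ≤ (1/2)[120 + √(14400 + 4·3570720)] = (1/2)[120 + √14297280] ≈ (1/2)(120 + 3781.1744) = 1950.5872.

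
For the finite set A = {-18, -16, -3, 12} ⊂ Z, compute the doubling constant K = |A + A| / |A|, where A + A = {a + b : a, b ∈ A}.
K = |A + A| / |A| = 9/4

Enumerate A + A = {a + b : a, b ∈ A}. With |A| = 4, there are |A|^2 = 16 ordered sum pairs; collecting distinct values, A + A = {-36, -34, -32, -21, -19, -6, -4, 9, 24}, so |A + A| = 9. Thus K = 9/4. For comparison, the minimum possible |A + A| over all 4-element sets is 2·4 − 1 = 7 (so min K = 7/4), attained only by arithmetic progressions.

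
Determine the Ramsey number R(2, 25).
R(2, 25) = 25

R(2, k) = k for all k ≥ 2: in a 2-colouring of K_k, either some edge is red (a red K_2) or all edges are blue (a blue K_k). And K_{24} coloured all-blue has no blue K_25, so R(2, 25) > 24. Hence R(2, 25) = 25.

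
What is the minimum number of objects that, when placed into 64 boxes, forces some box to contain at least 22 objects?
n = (22 − 1)·64 + 1 = 1345

By the generalised pigeonhole principle, to guarantee some box contains ≥ r objects we need more than (r − 1) · k objects total. Threshold: n = (r − 1) · k + 1. With r = 22 and k = 64: n = 21 · 64 + 1 = 1344 + 1 = 1345. For n = 1344 = 21 · 64, we can put exactly 21 objects in every box, avoiding 22 in any single one — so 1345 is tight.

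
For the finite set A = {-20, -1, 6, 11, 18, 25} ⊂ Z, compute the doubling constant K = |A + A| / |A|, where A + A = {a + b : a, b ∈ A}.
K = |A + A| / |A| = 16/6 = 8/3

Enumerate A + A = {a + b : a, b ∈ A}. With |A| = 6, there are |A|^2 = 36 ordered sum pairs; collecting distinct values, A + A = {-40, -21, -14, -9, -2, 5, 10, 12, 17, 22, 24, 29, 31, 36, 43, 50}, so |A + A| = 16. Thus K = 16/6 = 8/3. For comparison, the minimum possible |A + A| over all 6-element sets is 2·6 − 1 = 11 (so min K = 11/6), attained only by arithmetic progressions.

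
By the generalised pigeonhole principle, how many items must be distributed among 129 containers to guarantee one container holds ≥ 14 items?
n = (14 − 1)·129 + 1 = 1678

By the generalised pigeonhole principle, to guarantee some box contains ≥ r objects we need more than (r − 1) · k objects total. Threshold: n = (r − 1) · k + 1. With r = 14 and k = 129: n = 13 · 129 + 1 = 1677 + 1 = 1678. For n = 1677 = 13 · 129, we can put exactly 13 objects in every box, avoiding 14 in any single one — so 1678 is tight.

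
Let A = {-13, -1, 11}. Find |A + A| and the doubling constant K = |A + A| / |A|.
K = |A + A| / |A| = 5/3

Enumerate A + A = {a + b : a, b ∈ A}. With |A| = 3, there are |A|^2 = 9 ordered sum pairs; collecting distinct values, A + A = {-26, -14, -2, 10, 22}, so |A + A| = 5. Thus K = 5/3. Here |A + A| = 2|A| − 1 = 5, the minimum possible — so K = 5/3 is minimal, which holds iff A is an arithmetic progression.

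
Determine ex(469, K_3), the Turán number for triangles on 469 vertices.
ex(469, K_3) = ⌊469^2/4⌋ = 54990

Mantel (1907): a triangle-free graph on n vertices has at most ⌊n^2/4⌋ edges, with equality for the complete bipartite graph K_{⌊n/2⌋, ⌈n/2⌉}. For n = 469: ⌊469^2/4⌋ = ⌊219961/4⌋ = 54990. The extremal graph is K_{234, 235}, which has 234·235 = 54990 edges.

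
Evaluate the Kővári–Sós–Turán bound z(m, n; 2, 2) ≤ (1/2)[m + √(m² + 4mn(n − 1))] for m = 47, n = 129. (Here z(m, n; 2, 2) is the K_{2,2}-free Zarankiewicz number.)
z(47, 129; 2, 2) ≤ (1/2)[47 + √(47² + 4·47·129·128)] = (1/2)[47 + √3106465] = 904.7583

Kővári–Sós–Turán: let r_1, ..., r_47 be the row sums and z = Σ r_i the total number of 1s. Each pair of columns can share at most one row with both entries 1 (else a 2×2 all-ones block appears), so Σ_i C(r_i, 2) ≤ C(129, 2) = 8256. By convexity Σ_i C(r_i, 2) ≥ 47·C(z/47, 2) = z(z − 47)/(2·47), giving z² − 47z − 47·129·128 ≤ 0 and hence z ≤ (1/2)[47 + √(2209 + 4·776064)] = (1/2)[47 + √3106465] ≈ (1/2)(47 + 1762.5167) = 904.7583.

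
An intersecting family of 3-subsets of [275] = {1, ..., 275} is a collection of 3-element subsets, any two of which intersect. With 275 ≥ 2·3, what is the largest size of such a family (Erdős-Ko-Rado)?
max |F| = C(274, 2) = 37401

The Erdős-Ko-Rado theorem states: for n ≥ 2k, an intersecting family of k-subsets of an n-element set has size at most C(n − 1, k − 1), with equality for 'star' families {A ⊆ [n] : |A| = k, i ∈ A} (fix an element i). For n = 275, k = 3: C(274, 2) = 37401.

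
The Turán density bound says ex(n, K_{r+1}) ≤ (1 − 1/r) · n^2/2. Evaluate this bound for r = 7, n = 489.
Turán density bound = (6/7) · 489^2/2 = 717363/7 ≈ 102480.4286

Turán's theorem: ex(n, K_{r+1}) is achieved by the complete r-partite Turán graph T(n, r) with parts as balanced as possible, and is at most (1 − 1/r) · n^2/2. For r = 7, n = 489: the density bound is (6/7) · 239121/2 = 717363/7 ≈ 102480.4286. The integer-valued extremum is e(T(489, 7)) = 102480, which is strictly less than the density bound 717363/7 since 7 ∤ 489 (the parts of T(489, 7) cannot all be equal).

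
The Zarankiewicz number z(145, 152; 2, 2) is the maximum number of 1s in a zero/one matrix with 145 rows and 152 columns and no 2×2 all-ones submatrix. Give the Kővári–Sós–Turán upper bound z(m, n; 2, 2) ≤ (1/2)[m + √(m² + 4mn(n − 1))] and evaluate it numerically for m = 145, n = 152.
z(145, 152; 2, 2) ≤ (1/2)[145 + √(145² + 4·145·152·151)] = (1/2)[145 + √13333185] = 1898.2317

Kővári–Sós–Turán: let r_1, ..., r_145 be the row sums and z = Σ r_i the total number of 1s. Each pair of columns can share at most one row with both entries 1 (else a 2×2 all-ones block appears), so Σ_i C(r_i, 2) ≤ C(152, 2) = 11476. By convexity Σ_i C(r_i, 2) ≥ 145·C(z/145, 2) = z(z − 145)/(2·145), giving z² − 145z − 145·152·151 ≤ 0 and hence z ≤ (1/2)[145 + √(21025 + 4·3328040)] = (1/2)[145 + √13333185] ≈ (1/2)(145 + 3651.4634) = 1898.2317.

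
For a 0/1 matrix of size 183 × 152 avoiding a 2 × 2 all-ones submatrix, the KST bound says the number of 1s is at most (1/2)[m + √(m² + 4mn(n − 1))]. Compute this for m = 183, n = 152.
z(183, 152; 2, 2) ≤ (1/2)[183 + √(183² + 4·183·152·151)] = (1/2)[183 + √16834353] = 2142.9844

Kővári–Sós–Turán: let r_1, ..., r_183 be the row sums and z = Σ r_i the total number of 1s. Each pair of columns can share at most one row with both entries 1 (else a 2×2 all-ones block appears), so Σ_i C(r_i, 2) ≤ C(152, 2) = 11476. By convexity Σ_i C(r_i, 2) ≥ 183·C(z/183, 2) = z(z − 183)/(2·183), giving z² − 183z − 183·152·151 ≤ 0 and hence z ≤ (1/2)[183 + √(33489 + 4·4200216)] = (1/2)[183 + √16834353] ≈ (1/2)(183 + 4102.9688) = 2142.9844.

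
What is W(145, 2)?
W(145, 2) = 145 + 1 = 146

A 2-term AP is any pair of integers, so a monochromatic 2-AP exists iff some colour is used at least twice. With 145 colours, the colouring i ↦ i on {1, ..., 145} uses each colour once, avoiding any monochromatic pair, so W(145, 2) > 145. For {1, ..., 146}, pigeonhole forces two integers of the same colour, which form a monochromatic 2-AP. Hence W(145, 2) = 146.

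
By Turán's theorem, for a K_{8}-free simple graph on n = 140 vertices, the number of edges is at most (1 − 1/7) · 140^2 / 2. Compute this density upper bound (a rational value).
Turán density bound = (6/7) · 140^2/2 = 8400

Turán's theorem: ex(n, K_{r+1}) is achieved by the complete r-partite Turán graph T(n, r) with parts as balanced as possible, and is at most (1 − 1/r) · n^2/2. For r = 7, n = 140: the density bound is (6/7) · 19600/2 = 8400. Since 7 ∣ 140, the Turán graph T(140, 7) has parts of equal size 20, and its edge count e(T(140, 7)) = 8400 attains the density bound exactly.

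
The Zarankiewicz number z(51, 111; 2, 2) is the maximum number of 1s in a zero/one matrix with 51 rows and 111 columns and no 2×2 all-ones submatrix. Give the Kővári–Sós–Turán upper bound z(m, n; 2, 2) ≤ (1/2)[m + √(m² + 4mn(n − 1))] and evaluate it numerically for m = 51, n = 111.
z(51, 111; 2, 2) ≤ (1/2)[51 + √(51² + 4·51·111·110)] = (1/2)[51 + √2493441] = 815.0317

Kővári–Sós–Turán: let r_1, ..., r_51 be the row sums and z = Σ r_i the total number of 1s. Each pair of columns can share at most one row with both entries 1 (else a 2×2 all-ones block appears), so Σ_i C(r_i, 2) ≤ C(111, 2) = 6105. By convexity Σ_i C(r_i, 2) ≥ 51·C(z/51, 2) = z(z − 51)/(2·51), giving z² − 51z − 51·111·110 ≤ 0 and hence z ≤ (1/2)[51 + √(2601 + 4·622710)] = (1/2)[51 + √2493441] ≈ (1/2)(51 + 1579.0633) = 815.0317.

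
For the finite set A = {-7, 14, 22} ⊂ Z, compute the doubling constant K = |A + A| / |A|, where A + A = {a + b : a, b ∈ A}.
K = |A + A| / |A| = 6/3 = 2

Enumerate A + A = {a + b : a, b ∈ A}. With |A| = 3, there are |A|^2 = 9 ordered sum pairs; collecting distinct values, A + A = {-14, 7, 15, 28, 36, 44}, so |A + A| = 6. Thus K = 6/3 = 2. For comparison, the minimum possible |A + A| over all 3-element sets is 2·3 − 1 = 5 (so min K = 5/3), attained only by arithmetic progressions.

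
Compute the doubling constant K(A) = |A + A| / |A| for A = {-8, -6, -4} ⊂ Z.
K = |A + A| / |A| = 5/3

Enumerate A + A = {a + b : a, b ∈ A}. With |A| = 3, there are |A|^2 = 9 ordered sum pairs; collecting distinct values, A + A = {-16, -14, -12, -10, -8}, so |A + A| = 5. Thus K = 5/3. Here |A + A| = 2|A| − 1 = 5, the minimum possible — so K = 5/3 is minimal, which holds iff A is an arithmetic progression.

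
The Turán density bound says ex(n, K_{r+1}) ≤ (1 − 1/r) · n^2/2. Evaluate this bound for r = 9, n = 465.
Turán density bound = (8/9) · 465^2/2 = 96100

Turán's theorem: ex(n, K_{r+1}) is achieved by the complete r-partite Turán graph T(n, r) with parts as balanced as possible, and is at most (1 − 1/r) · n^2/2. For r = 9, n = 465: the density bound is (8/9) · 216225/2 = 96100. The integer-valued extremum is e(T(465, 9)) = 96099, which is strictly less than the density bound 96100 since 9 ∤ 465 (the parts of T(465, 9) cannot all be equal).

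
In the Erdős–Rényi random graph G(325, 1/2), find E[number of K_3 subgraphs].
E[# K_3] = C(325, 3) · (1/2)^C(3, 2) = 5668650 / 2^3 = 2834325/4 = 708581.25

For each 3-subset S of vertices (there are C(325, 3) = 5668650 such S), let X_S = 1 if S induces a K_3 (all C(3, 2) = 3 edges present). Then P(X_S = 1) = (1/2)^3 = 1/8. By linearity of expectation, E[# K_3] = C(325, 3) · (1/2)^3 = 5668650 / 8 = 2834325/4 = 708581.25.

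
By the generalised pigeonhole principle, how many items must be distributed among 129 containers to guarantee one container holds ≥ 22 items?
n = (22 − 1)·129 + 1 = 2710

By the generalised pigeonhole principle, to guarantee some box contains ≥ r objects we need more than (r − 1) · k objects total. Threshold: n = (r − 1) · k + 1. With r = 22 and k = 129: n = 21 · 129 + 1 = 2709 + 1 = 2710. For n = 2709 = 21 · 129, we can put exactly 21 objects in every box, avoiding 22 in any single one — so 2710 is tight.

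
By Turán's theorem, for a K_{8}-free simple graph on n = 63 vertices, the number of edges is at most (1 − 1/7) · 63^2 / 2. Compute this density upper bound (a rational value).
Turán density bound = (6/7) · 63^2/2 = 1701

Turán's theorem: ex(n, K_{r+1}) is achieved by the complete r-partite Turán graph T(n, r) with parts as balanced as possible, and is at most (1 − 1/r) · n^2/2. For r = 7, n = 63: the density bound is (6/7) · 3969/2 = 1701. Since 7 ∣ 63, the Turán graph T(63, 7) has parts of equal size 9, and its edge count e(T(63, 7)) = 1701 attains the density bound exactly.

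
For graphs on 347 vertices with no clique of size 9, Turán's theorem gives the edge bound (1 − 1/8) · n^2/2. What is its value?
Turán density bound = (7/8) · 347^2/2 = 842863/16 ≈ 52678.9375

Turán's theorem: ex(n, K_{r+1}) is achieved by the complete r-partite Turán graph T(n, r) with parts as balanced as possible, and is at most (1 − 1/r) · n^2/2. For r = 8, n = 347: the density bound is (7/8) · 120409/2 = 842863/16 ≈ 52678.9375. The integer-valued extremum is e(T(347, 8)) = 52678, which is strictly less than the density bound 842863/16 since 8 ∤ 347 (the parts of T(347, 8) cannot all be equal).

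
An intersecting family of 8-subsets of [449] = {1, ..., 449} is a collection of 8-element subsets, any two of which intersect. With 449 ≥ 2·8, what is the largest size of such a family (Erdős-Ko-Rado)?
max |F| = C(448, 7) = 685581099291712

The Erdős-Ko-Rado theorem states: for n ≥ 2k, an intersecting family of k-subsets of an n-element set has size at most C(n − 1, k − 1), with equality for 'star' families {A ⊆ [n] : |A| = k, i ∈ A} (fix an element i). For n = 449, k = 8: C(448, 7) = 685581099291712.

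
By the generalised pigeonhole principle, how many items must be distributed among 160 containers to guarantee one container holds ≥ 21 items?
n = (21 − 1)·160 + 1 = 3201

By the generalised pigeonhole principle, to guarantee some box contains ≥ r objects we need more than (r − 1) · k objects total. Threshold: n = (r − 1) · k + 1. With r = 21 and k = 160: n = 20 · 160 + 1 = 3200 + 1 = 3201. For n = 3200 = 20 · 160, we can put exactly 20 objects in every box, avoiding 21 in any single one — so 3201 is tight.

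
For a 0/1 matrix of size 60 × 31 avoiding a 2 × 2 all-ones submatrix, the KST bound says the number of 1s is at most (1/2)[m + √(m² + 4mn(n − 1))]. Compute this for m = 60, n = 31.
z(60, 31; 2, 2) ≤ (1/2)[60 + √(60² + 4·60·31·30)] = (1/2)[60 + √226800] = 268.1176

Kővári–Sós–Turán: let r_1, ..., r_60 be the row sums and z = Σ r_i the total number of 1s. Each pair of columns can share at most one row with both entries 1 (else a 2×2 all-ones block appears), so Σ_i C(r_i, 2) ≤ C(31, 2) = 465. By convexity Σ_i C(r_i, 2) ≥ 60·C(z/60, 2) = z(z − 60)/(2·60), giving z² − 60z − 60·31·30 ≤ 0 and hence z ≤ (1/2)[60 + √(3600 + 4·55800)] = (1/2)[60 + √226800] ≈ (1/2)(60 + 476.2352) = 268.1176.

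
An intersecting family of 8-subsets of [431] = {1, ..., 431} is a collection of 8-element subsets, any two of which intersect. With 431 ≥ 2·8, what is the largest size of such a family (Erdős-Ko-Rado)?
max |F| = C(430, 7) = 513489114166600

Erdős-Ko-Rado (1961): when n ≥ 2k, max |F| = C(n−1, k−1). The bound is attained by the star {A : i ∈ A} for any fixed i ∈ [n]. Here C(431−1, 8−1) = C(430, 7) = 513489114166600.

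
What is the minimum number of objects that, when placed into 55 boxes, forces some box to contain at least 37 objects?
n = (37 − 1)·55 + 1 = 1981

By the generalised pigeonhole principle, to guarantee some box contains ≥ r objects we need more than (r − 1) · k objects total. Threshold: n = (r − 1) · k + 1. With r = 37 and k = 55: n = 36 · 55 + 1 = 1980 + 1 = 1981. For n = 1980 = 36 · 55, we can put exactly 36 objects in every box, avoiding 37 in any single one — so 1981 is tight.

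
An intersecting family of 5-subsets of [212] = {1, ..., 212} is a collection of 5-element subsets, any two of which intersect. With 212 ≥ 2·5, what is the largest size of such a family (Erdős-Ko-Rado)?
max |F| = C(211, 4) = 80260180

Erdős-Ko-Rado (1961): when n ≥ 2k, max |F| = C(n−1, k−1). The bound is attained by the star {A : i ∈ A} for any fixed i ∈ [n]. Here C(212−1, 5−1) = C(211, 4) = 80260180.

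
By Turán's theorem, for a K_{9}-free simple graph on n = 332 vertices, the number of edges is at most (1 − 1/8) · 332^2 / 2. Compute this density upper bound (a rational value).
Turán density bound = (7/8) · 332^2/2 = 48223

Turán's theorem: ex(n, K_{r+1}) is achieved by the complete r-partite Turán graph T(n, r) with parts as balanced as possible, and is at most (1 − 1/r) · n^2/2. For r = 8, n = 332: the density bound is (7/8) · 110224/2 = 48223. The integer-valued extremum is e(T(332, 8)) = 48222, which is strictly less than the density bound 48223 since 8 ∤ 332 (the parts of T(332, 8) cannot all be equal).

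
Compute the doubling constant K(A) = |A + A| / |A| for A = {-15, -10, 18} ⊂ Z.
K = |A + A| / |A| = 6/3 = 2

Enumerate A + A = {a + b : a, b ∈ A}. With |A| = 3, there are |A|^2 = 9 ordered sum pairs; collecting distinct values, A + A = {-30, -25, -20, 3, 8, 36}, so |A + A| = 6. Thus K = 6/3 = 2. For comparison, the minimum possible |A + A| over all 3-element sets is 2·3 − 1 = 5 (so min K = 5/3), attained only by arithmetic progressions.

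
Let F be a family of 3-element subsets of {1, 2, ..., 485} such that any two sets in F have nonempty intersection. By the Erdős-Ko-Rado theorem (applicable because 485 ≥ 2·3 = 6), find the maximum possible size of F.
max |F| = C(484, 2) = 116886

The Erdős-Ko-Rado theorem states: for n ≥ 2k, an intersecting family of k-subsets of an n-element set has size at most C(n − 1, k − 1), with equality for 'star' families {A ⊆ [n] : |A| = k, i ∈ A} (fix an element i). For n = 485, k = 3: C(484, 2) = 116886.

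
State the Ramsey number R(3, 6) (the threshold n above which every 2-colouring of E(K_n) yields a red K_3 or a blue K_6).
R(3, 6) = 18

Lower bound: an explicit 2-colouring of K_{17} (typically a Paley-type or other structured construction) avoids a red K_3 and a blue K_6, showing R(3, 6) > 17.
Upper bound: the simple Erdős–Szekeres recurrence only gives R(3, 6) ≤ 20; the tight bound R(3, 6) ≤ 18 requires a sharper case analysis (or computer search) of 2-colourings of K_{18}.
Hence R(3, 6) = 18.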